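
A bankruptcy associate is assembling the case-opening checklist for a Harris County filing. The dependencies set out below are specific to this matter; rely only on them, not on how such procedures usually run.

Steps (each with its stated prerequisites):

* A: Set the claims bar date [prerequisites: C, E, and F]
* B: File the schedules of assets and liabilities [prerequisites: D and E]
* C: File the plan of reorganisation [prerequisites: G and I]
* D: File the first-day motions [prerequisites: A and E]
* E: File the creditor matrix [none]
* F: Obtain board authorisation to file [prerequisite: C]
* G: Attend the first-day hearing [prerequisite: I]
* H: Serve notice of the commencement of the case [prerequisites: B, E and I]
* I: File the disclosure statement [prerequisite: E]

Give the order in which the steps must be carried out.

E is the only step with nothing outstanding, so it goes first.
I needed E, now all done → I.
G needed I, now all done → G.
C is the only step now ready → C.
F needed C, now all done → F.
Next only A has its prerequisites met → A.
D needed A and E, now all done → D.
Next only B has its prerequisites met → B.
H is the only step now ready → H.

E, I, G, C, F, A, D, B, H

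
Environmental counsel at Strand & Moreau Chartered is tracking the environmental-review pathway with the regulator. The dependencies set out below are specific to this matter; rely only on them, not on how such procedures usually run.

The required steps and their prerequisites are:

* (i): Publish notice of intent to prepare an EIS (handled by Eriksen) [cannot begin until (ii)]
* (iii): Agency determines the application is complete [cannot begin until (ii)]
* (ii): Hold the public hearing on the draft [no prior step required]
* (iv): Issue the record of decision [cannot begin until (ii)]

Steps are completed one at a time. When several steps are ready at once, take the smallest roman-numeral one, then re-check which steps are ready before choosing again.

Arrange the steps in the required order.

(ii) → (i) → (iii) → (iv)

(ii) is the only step with nothing outstanding, so it goes first.
(i), (iii) and (iv) are all available; (i) has the earlier label → (i).
Now (iii) and (iv) have their prerequisites met. (iii) has the earlier label, so (iii) next.
That leaves (iv) as the only ready step → (iv).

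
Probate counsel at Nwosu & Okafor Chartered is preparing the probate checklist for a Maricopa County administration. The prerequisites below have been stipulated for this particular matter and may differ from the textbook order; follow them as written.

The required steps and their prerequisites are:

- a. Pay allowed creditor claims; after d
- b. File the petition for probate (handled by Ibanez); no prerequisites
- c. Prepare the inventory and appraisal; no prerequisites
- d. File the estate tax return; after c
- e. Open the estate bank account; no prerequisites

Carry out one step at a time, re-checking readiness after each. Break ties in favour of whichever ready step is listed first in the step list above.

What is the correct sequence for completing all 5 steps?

b c d a e

b, c and e have no prerequisites; b is listed earlier, so b is first.
Now c and e have their prerequisites met. c is listed earlier, so c next.
d now also ready, so the ready set is {d, e}; d is listed earlier → d.
a now also ready, so the ready set is {a, e}; a is listed earlier → a.
e is the only step now ready → e.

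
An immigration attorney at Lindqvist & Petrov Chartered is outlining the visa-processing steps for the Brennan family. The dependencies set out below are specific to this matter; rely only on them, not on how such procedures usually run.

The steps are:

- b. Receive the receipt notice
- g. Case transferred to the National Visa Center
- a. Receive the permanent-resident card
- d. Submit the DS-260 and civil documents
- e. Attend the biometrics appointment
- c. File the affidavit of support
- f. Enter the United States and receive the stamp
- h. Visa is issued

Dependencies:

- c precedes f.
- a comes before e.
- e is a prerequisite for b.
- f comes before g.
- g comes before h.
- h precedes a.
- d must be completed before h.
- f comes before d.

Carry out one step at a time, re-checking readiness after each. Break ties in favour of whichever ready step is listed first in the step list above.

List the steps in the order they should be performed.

c is the only step with nothing outstanding, so it goes first.
f is the only step now ready → f.
g and d are both available; g is listed earlier → g.
d is the only step now ready → d.
h is the only step now ready → h.
a is the only step now ready → a.
e is the only step now ready → e.
That leaves b as the only ready step → b.

c, f, g, d, h, a, e, b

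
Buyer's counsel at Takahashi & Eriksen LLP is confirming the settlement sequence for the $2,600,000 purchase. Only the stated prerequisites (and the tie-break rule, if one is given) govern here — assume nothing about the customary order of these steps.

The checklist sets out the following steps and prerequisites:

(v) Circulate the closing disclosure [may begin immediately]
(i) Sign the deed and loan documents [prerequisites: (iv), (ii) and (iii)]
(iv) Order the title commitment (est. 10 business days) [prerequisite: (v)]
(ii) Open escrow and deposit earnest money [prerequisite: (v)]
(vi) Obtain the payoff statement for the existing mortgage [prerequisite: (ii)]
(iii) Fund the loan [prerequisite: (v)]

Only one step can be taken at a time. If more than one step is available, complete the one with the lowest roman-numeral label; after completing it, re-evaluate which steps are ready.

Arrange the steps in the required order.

(v) → (ii) → (iii) → (iv) → (i) → (vi)

Only (v) has no prerequisites, so it is first.
(ii), (iii) and (iv) are all available; (ii) has the earlier label → (ii).
(vi) now also ready, so the ready set is {(iii), (iv), (vi)}; (iii) has the earlier label → (iii).
Ready: (iv) and (vi). (iv) has the earlier label → (iv).
(i) and (vi) are both available; (i) has the earlier label → (i).
(vi) needed (ii), now all done → (vi).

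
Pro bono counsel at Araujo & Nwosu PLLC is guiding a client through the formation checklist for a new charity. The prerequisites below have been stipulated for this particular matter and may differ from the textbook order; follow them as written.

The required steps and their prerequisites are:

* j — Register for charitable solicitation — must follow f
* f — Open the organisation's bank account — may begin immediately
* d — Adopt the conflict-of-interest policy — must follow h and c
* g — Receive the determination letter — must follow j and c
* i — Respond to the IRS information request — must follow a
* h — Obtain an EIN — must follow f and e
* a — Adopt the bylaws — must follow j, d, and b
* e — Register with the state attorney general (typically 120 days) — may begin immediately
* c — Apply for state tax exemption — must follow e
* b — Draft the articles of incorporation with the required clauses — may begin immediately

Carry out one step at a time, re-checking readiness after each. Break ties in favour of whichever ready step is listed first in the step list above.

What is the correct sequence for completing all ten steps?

f → j → e → h → c → d → g → b → a → i

Nothing is required for f, e and b. f is listed earlier → f first.
j now also ready, so the ready set is {j, e, b}; j is listed earlier → j.
e and b are both available; e is listed earlier → e.
Now h, c and b have their prerequisites met. h is listed earlier, so h next.
Now c and b have their prerequisites met. c is listed earlier, so c next.
Now d, g and b have their prerequisites met. d is listed earlier, so d next.
Now g and b have their prerequisites met. g is listed earlier, so g next.
b is the only step now ready → b.
That leaves a as the only ready step → a.
i needed a, now all done → i.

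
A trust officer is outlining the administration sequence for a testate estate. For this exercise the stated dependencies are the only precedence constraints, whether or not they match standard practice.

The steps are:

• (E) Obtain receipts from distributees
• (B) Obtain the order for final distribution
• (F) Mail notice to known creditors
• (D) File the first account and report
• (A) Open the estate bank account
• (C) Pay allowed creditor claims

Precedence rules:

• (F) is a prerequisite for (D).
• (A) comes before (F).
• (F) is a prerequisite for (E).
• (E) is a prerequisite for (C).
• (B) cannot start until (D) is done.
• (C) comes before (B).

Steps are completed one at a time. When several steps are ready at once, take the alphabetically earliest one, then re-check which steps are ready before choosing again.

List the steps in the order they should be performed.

Only (A) has no prerequisites, so it is first.
Next only (F) has its prerequisites met → (F).
Now (D) and (E) have their prerequisites met. (D) has the earlier label, so (D) next.
(E) needed (F), now all done → (E).
(C) needed (E), now all done → (C).
(B) is the only step now ready → (B).

(A), (F), (D), (E), (C), (B)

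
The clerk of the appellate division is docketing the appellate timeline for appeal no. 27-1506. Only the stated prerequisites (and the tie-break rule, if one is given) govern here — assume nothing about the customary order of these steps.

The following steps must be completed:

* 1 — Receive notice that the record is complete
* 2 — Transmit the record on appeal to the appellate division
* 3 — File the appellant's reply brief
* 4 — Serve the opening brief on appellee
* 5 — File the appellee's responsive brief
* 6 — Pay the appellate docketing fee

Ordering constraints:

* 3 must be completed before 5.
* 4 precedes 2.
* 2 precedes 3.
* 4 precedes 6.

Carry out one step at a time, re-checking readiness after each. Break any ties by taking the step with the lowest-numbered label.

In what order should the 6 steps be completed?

Nothing is required for 1 and 4. 1 has the earlier label → 1 first.
That leaves 4 as the only ready step → 4.
Now 2 and 6 have their prerequisites met. 2 has the earlier label, so 2 next.
Ready: 3 and 6. 3 has the earlier label → 3.
Ready: 5 and 6. 5 has the earlier label → 5.
6 needed 4, now all done → 6.

1 4 2 3 5 6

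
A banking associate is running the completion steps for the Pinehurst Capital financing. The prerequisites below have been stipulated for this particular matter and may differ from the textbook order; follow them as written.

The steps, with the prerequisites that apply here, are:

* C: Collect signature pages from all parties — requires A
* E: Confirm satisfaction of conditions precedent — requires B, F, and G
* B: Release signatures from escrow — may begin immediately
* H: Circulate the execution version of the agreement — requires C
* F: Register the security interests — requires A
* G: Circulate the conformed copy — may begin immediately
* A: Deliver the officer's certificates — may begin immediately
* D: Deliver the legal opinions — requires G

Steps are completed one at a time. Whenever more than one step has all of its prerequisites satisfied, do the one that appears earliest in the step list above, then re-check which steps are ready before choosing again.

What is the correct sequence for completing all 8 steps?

B G A C H F E D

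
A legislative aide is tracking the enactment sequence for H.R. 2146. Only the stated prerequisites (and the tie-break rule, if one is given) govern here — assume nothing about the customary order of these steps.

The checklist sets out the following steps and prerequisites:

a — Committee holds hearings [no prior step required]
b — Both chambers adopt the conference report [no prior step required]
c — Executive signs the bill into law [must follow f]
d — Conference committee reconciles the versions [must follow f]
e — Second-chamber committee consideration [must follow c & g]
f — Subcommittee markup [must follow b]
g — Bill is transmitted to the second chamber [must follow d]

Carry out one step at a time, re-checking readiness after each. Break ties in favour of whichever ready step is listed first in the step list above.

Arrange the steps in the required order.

a, b, f, c, d, g, e

Nothing is required for a and b. a is listed earlier → a first.
That leaves b as the only ready step → b.
f needed b, now all done → f.
Ready: c and d. c is listed earlier → c.
d needed f, now all done → d.
Next only g has its prerequisites met → g.
e needed c and g, now all done → e.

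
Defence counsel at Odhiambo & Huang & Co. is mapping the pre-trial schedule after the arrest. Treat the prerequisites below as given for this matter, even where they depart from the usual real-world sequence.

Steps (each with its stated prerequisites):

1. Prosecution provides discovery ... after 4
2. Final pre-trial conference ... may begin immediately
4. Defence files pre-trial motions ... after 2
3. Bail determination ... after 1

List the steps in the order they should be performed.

Only 2 has no prerequisites, so it is first.
Next only 4 has its prerequisites met → 4.
Next only 1 has its prerequisites met → 1.
3 is the only step now ready → 3.

2 4 1 3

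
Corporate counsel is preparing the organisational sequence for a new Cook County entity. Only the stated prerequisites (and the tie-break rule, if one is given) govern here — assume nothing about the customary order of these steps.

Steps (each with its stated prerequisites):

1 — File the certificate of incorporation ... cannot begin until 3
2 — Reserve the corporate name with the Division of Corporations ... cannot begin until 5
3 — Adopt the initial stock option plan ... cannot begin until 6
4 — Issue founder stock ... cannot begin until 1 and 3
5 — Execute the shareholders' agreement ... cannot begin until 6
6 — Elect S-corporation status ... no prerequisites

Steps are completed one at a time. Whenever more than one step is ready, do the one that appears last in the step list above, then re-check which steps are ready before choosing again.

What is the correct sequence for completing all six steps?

6 is the only step with nothing outstanding, so it goes first.
Ready: 5 and 3. 5 is listed later → 5.
3 and 2 are both available; 3 is listed later → 3.
Ready: 2 and 1. 2 is listed later → 2.
1 needed 3, now all done → 1.
4 needed 3 and 1, now all done → 4.

6 5 3 2 1 4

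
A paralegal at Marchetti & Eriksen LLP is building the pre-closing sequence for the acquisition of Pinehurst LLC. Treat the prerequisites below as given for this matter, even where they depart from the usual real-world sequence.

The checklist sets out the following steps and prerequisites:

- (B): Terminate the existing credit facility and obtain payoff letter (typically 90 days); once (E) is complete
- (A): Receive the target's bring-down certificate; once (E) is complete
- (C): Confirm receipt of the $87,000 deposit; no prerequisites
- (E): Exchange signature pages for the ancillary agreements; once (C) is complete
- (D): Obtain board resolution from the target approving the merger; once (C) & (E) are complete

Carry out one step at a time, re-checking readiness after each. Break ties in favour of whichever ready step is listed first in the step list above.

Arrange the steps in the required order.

(C) is the only step with nothing outstanding, so it goes first.
(E) is the only step now ready → (E).
Now (B), (A) and (D) have their prerequisites met. (B) is listed earlier, so (B) next.
Ready: (A) and (D). (A) is listed earlier → (A).
(D) needed (C) and (E), now all done → (D).

(C), (E), (B), (A), (D)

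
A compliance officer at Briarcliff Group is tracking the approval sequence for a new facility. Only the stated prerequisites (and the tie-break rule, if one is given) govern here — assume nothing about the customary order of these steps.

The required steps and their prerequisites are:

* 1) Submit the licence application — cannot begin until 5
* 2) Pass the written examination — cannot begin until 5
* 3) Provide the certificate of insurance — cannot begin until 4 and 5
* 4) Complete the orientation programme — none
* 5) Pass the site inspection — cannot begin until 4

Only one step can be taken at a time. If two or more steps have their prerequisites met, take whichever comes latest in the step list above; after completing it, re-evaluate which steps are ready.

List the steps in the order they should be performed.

Only 4 has no prerequisites, so it is first.
5 is the only step now ready → 5.
3, 2 and 1 are all available; 3 is listed later → 3.
Ready: 2 and 1. 2 is listed later → 2.
1 needed 5, now all done → 1.

4 5 3 2 1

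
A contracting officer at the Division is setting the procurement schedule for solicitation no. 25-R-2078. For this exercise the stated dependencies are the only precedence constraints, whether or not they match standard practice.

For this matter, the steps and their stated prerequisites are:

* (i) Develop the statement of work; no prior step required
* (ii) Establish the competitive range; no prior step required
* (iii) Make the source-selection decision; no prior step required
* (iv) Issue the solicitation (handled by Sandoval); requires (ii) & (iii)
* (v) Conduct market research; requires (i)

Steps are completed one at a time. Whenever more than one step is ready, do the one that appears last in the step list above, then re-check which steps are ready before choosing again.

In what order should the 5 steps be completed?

Nothing is required for (iii), (ii) and (i). (iii) is listed later → (iii) first.
Ready: (ii) and (i). (ii) is listed later → (ii).
(iv) now also ready, so the ready set is {(iv), (i)}; (iv) is listed later → (iv).
(i) is the only step now ready → (i).
Next only (v) has its prerequisites met → (v).

(iii), (ii), (iv), (i), (v)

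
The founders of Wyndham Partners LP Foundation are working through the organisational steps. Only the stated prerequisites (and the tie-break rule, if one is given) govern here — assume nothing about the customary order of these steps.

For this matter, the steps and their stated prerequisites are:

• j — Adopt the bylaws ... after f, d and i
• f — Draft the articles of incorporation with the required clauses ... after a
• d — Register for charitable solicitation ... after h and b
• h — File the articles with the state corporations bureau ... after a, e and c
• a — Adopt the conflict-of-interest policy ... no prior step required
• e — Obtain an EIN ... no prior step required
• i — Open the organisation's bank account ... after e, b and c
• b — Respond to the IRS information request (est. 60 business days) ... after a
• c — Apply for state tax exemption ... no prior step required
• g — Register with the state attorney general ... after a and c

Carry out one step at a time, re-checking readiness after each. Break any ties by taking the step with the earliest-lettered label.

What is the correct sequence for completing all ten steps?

Nothing is required for a, c and e. a has the earlier label → a first.
Now b, c, e and f have their prerequisites met. b has the earlier label, so b next.
c, e and f are all available; c has the earlier label → c.
Ready: e, f and g. e has the earlier label → e.
Now f, g, h and i have their prerequisites met. f has the earlier label, so f next.
g, h and i are all available; g has the earlier label → g.
Ready: h and i. h has the earlier label → h.
d and i are both available; d has the earlier label → d.
That leaves i as the only ready step → i.
j is the only step now ready → j.

a → b → c → e → f → g → h → d → i → j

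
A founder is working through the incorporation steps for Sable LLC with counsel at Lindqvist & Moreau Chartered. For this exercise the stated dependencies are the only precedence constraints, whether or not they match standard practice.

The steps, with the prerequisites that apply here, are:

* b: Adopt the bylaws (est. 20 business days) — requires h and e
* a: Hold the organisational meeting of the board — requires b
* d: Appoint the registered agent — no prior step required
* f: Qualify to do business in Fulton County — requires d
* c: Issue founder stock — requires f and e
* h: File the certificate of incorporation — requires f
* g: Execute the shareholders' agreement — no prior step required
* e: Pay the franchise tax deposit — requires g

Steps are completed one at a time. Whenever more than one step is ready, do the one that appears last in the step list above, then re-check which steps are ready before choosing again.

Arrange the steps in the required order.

g, e, d, f, h, c, b, a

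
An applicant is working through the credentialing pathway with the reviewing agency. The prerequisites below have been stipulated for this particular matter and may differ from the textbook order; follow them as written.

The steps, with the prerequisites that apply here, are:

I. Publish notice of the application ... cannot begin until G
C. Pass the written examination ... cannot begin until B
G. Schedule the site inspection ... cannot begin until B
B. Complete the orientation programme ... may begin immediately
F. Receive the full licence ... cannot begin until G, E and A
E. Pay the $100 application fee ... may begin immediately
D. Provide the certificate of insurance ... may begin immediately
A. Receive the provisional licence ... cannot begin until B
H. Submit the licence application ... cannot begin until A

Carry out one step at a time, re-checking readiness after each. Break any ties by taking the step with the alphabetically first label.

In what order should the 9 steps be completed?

Nothing is required for B, D and E. B has the earlier label → B first.
A, C, D, E and G are all available; A has the earlier label → A.
H now also ready, so the ready set is {C, D, E, G, H}; C has the earlier label → C.
Now D, E, G and H have their prerequisites met. D has the earlier label, so D next.
Ready: E, G and H. E has the earlier label → E.
G and H are both available; G has the earlier label → G.
F and I now also ready, so the ready set is {F, H, I}; F has the earlier label → F.
H and I are both available; H has the earlier label → H.
That leaves I as the only ready step → I.

B A C D E G F H I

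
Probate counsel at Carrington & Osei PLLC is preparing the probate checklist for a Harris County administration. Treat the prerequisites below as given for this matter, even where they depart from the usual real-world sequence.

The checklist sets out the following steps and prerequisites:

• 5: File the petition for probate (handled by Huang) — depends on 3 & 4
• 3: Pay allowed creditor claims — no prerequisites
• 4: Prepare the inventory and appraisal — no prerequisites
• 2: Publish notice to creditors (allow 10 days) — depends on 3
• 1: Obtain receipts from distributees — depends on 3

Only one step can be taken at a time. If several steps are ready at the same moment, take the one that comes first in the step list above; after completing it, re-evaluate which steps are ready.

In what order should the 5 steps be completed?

3 → 4 → 5 → 2 → 1

Nothing is required for 3 and 4. 3 is listed earlier → 3 first.
2 and 1 now also ready, so the ready set is {4, 2, 1}; 4 is listed earlier → 4.
5 now also ready, so the ready set is {5, 2, 1}; 5 is listed earlier → 5.
2 and 1 are both available; 2 is listed earlier → 2.
1 needed 3, now all done → 1.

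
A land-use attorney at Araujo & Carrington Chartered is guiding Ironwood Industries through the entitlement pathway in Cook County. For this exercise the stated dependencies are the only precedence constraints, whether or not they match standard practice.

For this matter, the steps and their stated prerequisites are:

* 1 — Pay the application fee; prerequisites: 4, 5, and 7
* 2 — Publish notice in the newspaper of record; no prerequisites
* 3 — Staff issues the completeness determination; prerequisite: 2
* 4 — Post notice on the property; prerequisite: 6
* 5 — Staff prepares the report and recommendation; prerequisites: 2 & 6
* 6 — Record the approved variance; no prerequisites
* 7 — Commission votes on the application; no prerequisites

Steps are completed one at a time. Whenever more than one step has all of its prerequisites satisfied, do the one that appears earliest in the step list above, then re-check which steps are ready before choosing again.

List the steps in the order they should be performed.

2 → 3 → 6 → 4 → 5 → 7 → 1

2, 6 and 7 have no prerequisites; 2 is listed earlier, so 2 is first.
Ready: 3, 6 and 7. 3 is listed earlier → 3.
6 and 7 are both available; 6 is listed earlier → 6.
Ready: 4, 5 and 7. 4 is listed earlier → 4.
5 and 7 are both available; 5 is listed earlier → 5.
7 is the only step now ready → 7.
1 is the only step now ready → 1.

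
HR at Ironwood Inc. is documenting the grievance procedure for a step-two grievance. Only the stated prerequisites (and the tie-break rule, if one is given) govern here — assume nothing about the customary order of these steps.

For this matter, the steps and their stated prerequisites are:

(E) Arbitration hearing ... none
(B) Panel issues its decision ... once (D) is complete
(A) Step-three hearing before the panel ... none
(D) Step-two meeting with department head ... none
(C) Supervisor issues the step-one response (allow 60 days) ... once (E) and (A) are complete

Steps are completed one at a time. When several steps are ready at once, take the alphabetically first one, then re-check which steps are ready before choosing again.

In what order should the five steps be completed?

(A), (D) and (E) have no prerequisites; (A) has the earlier label, so (A) is first.
Ready: (D) and (E). (D) has the earlier label → (D).
(B) now also ready, so the ready set is {(B), (E)}; (B) has the earlier label → (B).
Next only (E) has its prerequisites met → (E).
(C) needed (A) and (E), now all done → (C).

(A), (D), (B), (E), (C)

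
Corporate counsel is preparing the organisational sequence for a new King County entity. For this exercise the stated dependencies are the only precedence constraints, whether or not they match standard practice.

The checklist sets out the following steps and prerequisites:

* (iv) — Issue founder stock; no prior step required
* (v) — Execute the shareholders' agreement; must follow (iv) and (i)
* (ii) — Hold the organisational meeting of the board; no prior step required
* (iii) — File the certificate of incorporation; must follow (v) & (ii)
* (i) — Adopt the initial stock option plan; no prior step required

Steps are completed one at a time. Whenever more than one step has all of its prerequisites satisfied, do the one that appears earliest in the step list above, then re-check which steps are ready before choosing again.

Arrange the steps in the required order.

Nothing is required for (iv), (ii) and (i). (iv) is listed earlier → (iv) first.
Now (ii) and (i) have their prerequisites met. (ii) is listed earlier, so (ii) next.
(i) is the only step now ready → (i).
(v) is the only step now ready → (v).
Next only (iii) has its prerequisites met → (iii).

(iv), (ii), (i), (v), (iii)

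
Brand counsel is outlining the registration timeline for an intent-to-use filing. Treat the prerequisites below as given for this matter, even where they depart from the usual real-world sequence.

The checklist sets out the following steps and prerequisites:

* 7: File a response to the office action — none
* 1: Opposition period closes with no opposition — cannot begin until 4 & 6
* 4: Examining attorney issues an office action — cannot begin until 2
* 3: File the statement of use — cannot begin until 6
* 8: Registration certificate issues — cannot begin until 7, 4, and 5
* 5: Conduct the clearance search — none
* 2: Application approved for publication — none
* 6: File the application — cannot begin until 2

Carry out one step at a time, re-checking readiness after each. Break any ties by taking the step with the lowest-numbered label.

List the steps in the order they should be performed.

2, 5 and 7 have no prerequisites; 2 has the earlier label, so 2 is first.
4 and 6 now also ready, so the ready set is {4, 5, 6, 7}; 4 has the earlier label → 4.
Ready: 5, 6 and 7. 5 has the earlier label → 5.
Ready: 6 and 7. 6 has the earlier label → 6.
1, 3 and 7 are all available; 1 has the earlier label → 1.
Now 3 and 7 have their prerequisites met. 3 has the earlier label, so 3 next.
7 is the only step now ready → 7.
8 needed 4, 5 and 7, now all done → 8.

2 4 5 6 1 3 7 8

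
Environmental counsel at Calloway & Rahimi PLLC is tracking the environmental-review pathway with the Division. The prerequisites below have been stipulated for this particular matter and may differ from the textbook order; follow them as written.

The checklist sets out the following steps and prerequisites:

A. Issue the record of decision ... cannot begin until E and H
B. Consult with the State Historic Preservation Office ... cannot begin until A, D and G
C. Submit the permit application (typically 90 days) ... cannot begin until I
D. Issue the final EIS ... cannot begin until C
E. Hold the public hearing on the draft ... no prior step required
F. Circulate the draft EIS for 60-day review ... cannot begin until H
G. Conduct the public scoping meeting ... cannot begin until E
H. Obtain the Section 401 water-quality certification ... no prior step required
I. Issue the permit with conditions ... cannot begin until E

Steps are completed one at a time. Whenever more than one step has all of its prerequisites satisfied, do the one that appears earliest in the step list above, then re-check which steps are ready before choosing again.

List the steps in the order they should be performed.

E and H have no prerequisites; E is listed earlier, so E is first.
G and I now also ready, so the ready set is {G, H, I}; G is listed earlier → G.
H and I are both available; H is listed earlier → H.
A, F and I are all available; A is listed earlier → A.
Ready: F and I. F is listed earlier → F.
I needed E, now all done → I.
C needed I, now all done → C.
D needed C, now all done → D.
B is the only step now ready → B.

E → G → H → A → F → I → C → D → B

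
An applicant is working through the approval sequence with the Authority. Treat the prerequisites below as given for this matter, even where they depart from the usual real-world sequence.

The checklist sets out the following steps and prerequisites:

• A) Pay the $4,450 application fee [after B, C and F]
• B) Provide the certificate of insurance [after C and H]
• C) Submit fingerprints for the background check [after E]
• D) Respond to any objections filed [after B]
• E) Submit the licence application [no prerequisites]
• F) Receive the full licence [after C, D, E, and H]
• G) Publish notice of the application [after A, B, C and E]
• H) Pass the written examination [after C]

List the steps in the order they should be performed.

E C H B D F A G

E is the only step with nothing outstanding, so it goes first.
C is the only step now ready → C.
That leaves H as the only ready step → H.
B needed C and H, now all done → B.
D needed B, now all done → D.
F needed C, D, E and H, now all done → F.
A needed B, C and F, now all done → A.
Next only G has its prerequisites met → G.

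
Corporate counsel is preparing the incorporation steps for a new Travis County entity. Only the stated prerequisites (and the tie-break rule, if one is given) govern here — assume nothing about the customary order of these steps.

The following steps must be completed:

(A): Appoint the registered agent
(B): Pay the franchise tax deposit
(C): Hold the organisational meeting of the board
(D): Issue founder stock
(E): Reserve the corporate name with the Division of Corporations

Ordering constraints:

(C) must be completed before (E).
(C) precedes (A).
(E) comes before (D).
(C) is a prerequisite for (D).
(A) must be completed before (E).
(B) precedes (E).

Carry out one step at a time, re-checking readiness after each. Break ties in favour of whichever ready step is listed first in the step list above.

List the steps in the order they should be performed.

Nothing is required for (B) and (C). (B) is listed earlier → (B) first.
(C) is the only step now ready → (C).
(A) needed (C), now all done → (A).
(E) is the only step now ready → (E).
(D) needed (C) and (E), now all done → (D).

(B) → (C) → (A) → (E) → (D)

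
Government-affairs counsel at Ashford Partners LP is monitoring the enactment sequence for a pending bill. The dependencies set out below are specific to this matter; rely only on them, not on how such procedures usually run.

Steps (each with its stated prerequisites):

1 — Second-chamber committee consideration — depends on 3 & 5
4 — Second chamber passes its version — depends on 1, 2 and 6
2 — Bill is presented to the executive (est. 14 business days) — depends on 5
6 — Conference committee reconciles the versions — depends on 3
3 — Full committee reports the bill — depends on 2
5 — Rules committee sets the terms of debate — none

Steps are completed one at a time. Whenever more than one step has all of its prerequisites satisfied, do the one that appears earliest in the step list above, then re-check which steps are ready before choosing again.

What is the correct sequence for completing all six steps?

5 → 2 → 3 → 1 → 6 → 4

5 is the only step with nothing outstanding, so it goes first.
That leaves 2 as the only ready step → 2.
3 needed 2, now all done → 3.
Now 1 and 6 have their prerequisites met. 1 is listed earlier, so 1 next.
Next only 6 has its prerequisites met → 6.
Next only 4 has its prerequisites met → 4.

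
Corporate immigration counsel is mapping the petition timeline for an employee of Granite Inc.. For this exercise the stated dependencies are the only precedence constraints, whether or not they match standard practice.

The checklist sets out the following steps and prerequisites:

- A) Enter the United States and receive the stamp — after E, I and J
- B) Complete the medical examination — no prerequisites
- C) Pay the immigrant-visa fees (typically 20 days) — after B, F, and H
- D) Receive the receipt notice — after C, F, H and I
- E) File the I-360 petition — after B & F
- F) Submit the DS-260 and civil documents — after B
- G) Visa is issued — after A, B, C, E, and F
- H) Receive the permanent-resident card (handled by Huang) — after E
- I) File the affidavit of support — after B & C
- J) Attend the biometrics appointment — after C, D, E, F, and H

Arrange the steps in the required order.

Only B has no prerequisites, so it is first.
F is the only step now ready → F.
Next only E has its prerequisites met → E.
Next only H has its prerequisites met → H.
C needed B, F and H, now all done → C.
I needed B and C, now all done → I.
D needed C, F, H and I, now all done → D.
Next only J has its prerequisites met → J.
A is the only step now ready → A.
Next only G has its prerequisites met → G.

B → F → E → H → C → I → D → J → A → G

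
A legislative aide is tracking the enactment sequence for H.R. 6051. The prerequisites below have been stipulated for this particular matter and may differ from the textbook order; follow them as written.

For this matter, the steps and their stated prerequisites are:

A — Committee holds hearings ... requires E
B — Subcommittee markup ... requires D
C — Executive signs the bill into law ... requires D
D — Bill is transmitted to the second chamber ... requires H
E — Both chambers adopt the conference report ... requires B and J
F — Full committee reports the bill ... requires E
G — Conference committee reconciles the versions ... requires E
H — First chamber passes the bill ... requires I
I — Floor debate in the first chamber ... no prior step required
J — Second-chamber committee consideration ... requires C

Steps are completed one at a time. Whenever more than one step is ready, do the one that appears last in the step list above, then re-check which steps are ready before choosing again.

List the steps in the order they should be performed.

I has no prerequisites → I first.
H needed I, now all done → H.
That leaves D as the only ready step → D.
Ready: C and B. C is listed later → C.
J now also ready, so the ready set is {J, B}; J is listed later → J.
B needed D, now all done → B.
E is the only step now ready → E.
Now G, F and A have their prerequisites met. G is listed later, so G next.
Ready: F and A. F is listed later → F.
A is the only step now ready → A.

I → H → D → C → J → B → E → G → F → A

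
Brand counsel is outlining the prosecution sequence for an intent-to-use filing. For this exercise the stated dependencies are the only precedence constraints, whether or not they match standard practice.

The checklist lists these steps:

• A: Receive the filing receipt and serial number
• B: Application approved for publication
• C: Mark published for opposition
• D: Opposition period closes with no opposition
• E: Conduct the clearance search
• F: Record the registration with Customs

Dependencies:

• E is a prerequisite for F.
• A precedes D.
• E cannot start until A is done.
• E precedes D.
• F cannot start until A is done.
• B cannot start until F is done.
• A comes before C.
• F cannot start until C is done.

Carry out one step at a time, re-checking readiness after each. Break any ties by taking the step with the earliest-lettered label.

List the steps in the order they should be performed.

A, C, E, D, F, B

Only A has no prerequisites, so it is first.
Ready: C and E. C has the earlier label → C.
E needed A, now all done → E.
D and F are both available; D has the earlier label → D.
That leaves F as the only ready step → F.
Next only B has its prerequisites met → B.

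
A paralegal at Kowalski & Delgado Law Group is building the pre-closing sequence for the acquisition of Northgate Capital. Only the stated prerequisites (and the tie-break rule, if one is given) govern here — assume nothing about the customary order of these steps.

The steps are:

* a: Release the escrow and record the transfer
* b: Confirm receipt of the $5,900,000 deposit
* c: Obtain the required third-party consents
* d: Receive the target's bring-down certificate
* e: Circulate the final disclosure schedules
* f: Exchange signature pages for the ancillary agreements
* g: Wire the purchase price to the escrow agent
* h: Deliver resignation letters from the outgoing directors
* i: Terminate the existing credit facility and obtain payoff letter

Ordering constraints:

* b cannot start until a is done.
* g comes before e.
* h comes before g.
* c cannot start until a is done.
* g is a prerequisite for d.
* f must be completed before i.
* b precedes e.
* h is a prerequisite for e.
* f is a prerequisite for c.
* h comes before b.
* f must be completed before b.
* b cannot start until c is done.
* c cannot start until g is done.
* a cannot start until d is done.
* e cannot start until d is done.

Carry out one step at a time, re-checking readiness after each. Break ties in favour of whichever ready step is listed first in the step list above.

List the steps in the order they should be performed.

f h g d a c b e i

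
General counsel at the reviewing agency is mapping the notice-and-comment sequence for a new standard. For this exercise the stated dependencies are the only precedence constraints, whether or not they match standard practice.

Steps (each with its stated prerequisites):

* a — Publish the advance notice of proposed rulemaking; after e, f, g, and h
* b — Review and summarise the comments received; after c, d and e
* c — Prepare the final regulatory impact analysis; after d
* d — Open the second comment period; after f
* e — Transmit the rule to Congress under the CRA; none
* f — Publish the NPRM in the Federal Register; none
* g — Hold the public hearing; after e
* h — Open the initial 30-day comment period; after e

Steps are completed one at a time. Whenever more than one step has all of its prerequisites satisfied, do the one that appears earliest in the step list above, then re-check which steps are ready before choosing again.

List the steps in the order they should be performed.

Nothing is required for e and f. e is listed earlier → e first.
g and h now also ready, so the ready set is {f, g, h}; f is listed earlier → f.
Ready: d, g and h. d is listed earlier → d.
c now also ready, so the ready set is {c, g, h}; c is listed earlier → c.
Ready: b, g and h. b is listed earlier → b.
Now g and h have their prerequisites met. g is listed earlier, so g next.
h is the only step now ready → h.
a needed e, f, g and h, now all done → a.

e, f, d, c, b, g, h, a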